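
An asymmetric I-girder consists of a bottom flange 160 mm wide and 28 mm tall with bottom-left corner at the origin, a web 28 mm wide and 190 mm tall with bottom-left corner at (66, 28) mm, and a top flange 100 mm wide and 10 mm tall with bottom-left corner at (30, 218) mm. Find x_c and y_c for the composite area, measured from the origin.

Part | A | x̄ᵢ | ȳᵢ | A·x̄ᵢ | A·ȳᵢ
bottom flange | 4480.00 | 80.00 | 14.00 | 358400.00 | 62720.00
web | 5320.00 | 80.00 | 123.00 | 425600.00 | 654360.00
top flange | 1000.00 | 80.00 | 223.00 | 80000.00 | 223000.00
Σ | 10800.00 |  |  | 864000.00 | 940080.00
x_c = 864000.00 / 10800.00 = 80.00 mm
y_c = 940080.00 / 10800.00 = 87.04 mm

x_c = 80.00 mm, y_c = 87.04 mm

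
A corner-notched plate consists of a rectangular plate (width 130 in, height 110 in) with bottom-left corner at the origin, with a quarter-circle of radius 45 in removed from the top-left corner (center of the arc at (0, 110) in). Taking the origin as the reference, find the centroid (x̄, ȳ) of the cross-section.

x̄ = 70.74 in, ȳ = 50.51 in

plate: A = 130 × 110 = 14300.00, centroid at (65.00, 55.00).
removed quarter-circle: A = −¼π·45² = -1590.43, centroid at (19.10, 90.90).
ΣA = 12709.57 in²
ΣAx̄ = (14300.00)(65.00) + (-1590.43)(19.10) = 899125.00 in³
ΣAȳ = (14300.00)(55.00) + (-1590.43)(90.90) = 641927.56 in³
x̄ = 899125.00 / 12709.57 = 70.74 in
ȳ = 641927.56 / 12709.57 = 50.51 in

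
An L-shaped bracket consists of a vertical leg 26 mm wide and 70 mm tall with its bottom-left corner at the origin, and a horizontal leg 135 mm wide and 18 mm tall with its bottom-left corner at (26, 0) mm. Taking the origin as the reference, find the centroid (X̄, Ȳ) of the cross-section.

X̄ = 59.03 mm, Ȳ = 20.13 mm

Part | A | x̄ᵢ | ȳᵢ | A·x̄ᵢ | A·ȳᵢ
vertical leg | 1820.00 | 13.00 | 35.00 | 23660.00 | 63700.00
horizontal leg | 2430.00 | 93.50 | 9.00 | 227205.00 | 21870.00
Σ | 4250.00 |  |  | 250865.00 | 85570.00
X̄ = 250865.00 / 4250.00 = 59.03 mm
Ȳ = 85570.00 / 4250.00 = 20.13 mm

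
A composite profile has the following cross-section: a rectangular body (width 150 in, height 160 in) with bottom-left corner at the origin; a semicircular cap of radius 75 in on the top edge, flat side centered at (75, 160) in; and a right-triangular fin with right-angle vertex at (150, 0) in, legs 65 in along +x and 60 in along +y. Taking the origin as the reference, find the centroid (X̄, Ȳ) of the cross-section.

X̄ = 80.42 in, Ȳ = 105.04 in

Part | A | x̄ᵢ | ȳᵢ | A·x̄ᵢ | A·ȳᵢ
rectangular body | 24000.00 | 75.00 | 80.00 | 1800000.00 | 1920000.00
semicircular top | 8835.73 | 75.00 | 191.83 | 662679.70 | 1694966.69
triangular fin | 1950.00 | 171.67 | 20.00 | 334750.00 | 39000.00
Σ | 34785.73 |  |  | 2797429.70 | 3653966.69
X̄ = 2797429.70 / 34785.73 = 80.42 in
Ȳ = 3653966.69 / 34785.73 = 105.04 in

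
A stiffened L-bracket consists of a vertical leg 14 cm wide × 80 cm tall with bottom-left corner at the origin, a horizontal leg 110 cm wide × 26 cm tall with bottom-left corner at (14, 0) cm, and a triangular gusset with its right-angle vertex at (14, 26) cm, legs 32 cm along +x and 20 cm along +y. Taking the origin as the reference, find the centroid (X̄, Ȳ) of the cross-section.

vertical leg: A = 14 × 80 = 1120.00, centroid at (7.00, 40.00).
horizontal leg: A = 110 × 26 = 2860.00, centroid at (69.00, 13.00).
gusset: A = ½·32·20 = 320.00, centroid at (24.67, 32.67).
ΣA = 4300.00 cm², ΣAX̄ = 213073.33 cm³, ΣAȲ = 92433.33 cm³.
X̄ = 213073.33/4300.00 = 49.55 cm; Ȳ = 92433.33/4300.00 = 21.50 cm.

X̄ = 49.55 cm, Ȳ = 21.50 cm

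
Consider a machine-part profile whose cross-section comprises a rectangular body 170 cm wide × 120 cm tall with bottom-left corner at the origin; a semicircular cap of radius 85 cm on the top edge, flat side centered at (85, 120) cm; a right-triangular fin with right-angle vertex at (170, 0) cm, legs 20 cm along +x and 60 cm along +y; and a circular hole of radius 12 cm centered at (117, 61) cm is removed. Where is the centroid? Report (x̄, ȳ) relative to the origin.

Part | A | x̄ᵢ | ȳᵢ | A·x̄ᵢ | A·ȳᵢ
rectangular body | 20400.00 | 85.00 | 60.00 | 1734000.00 | 1224000.00
semicircular top | 11349.00 | 85.00 | 156.08 | 964665.29 | 1771297.08
triangular fin | 600.00 | 176.67 | 20.00 | 106000.00 | 12000.00
hole | -452.39 | 117.00 | 61.00 | -52929.55 | -27595.75
Σ | 31896.61 |  |  | 2751735.74 | 2979701.33
x̄ = 2751735.74 / 31896.61 = 86.27 cm
ȳ = 2979701.33 / 31896.61 = 93.42 cm

x̄ = 86.27 cm, ȳ = 93.42 cm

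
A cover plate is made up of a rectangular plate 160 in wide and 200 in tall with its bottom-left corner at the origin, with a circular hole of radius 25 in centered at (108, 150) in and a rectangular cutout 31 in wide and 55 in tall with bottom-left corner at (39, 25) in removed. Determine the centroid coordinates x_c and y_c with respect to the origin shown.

x_c = 79.59 in, y_c = 99.39 in

plate: A = 160 × 200 = 32000.00, centroid at (80.00, 100.00).
hole 1: A = −π·25² = -1963.50, centroid at (108.00, 150.00).
hole 2: A = −(31 × 55) = -1705.00, centroid at (54.50, 52.50).
ΣA = 28331.50 in²
ΣAx_c = (32000.00)(80.00) + (-1963.50)(108.00) + (-1705.00)(54.50) = 2255020.00 in³
ΣAy_c = (32000.00)(100.00) + (-1963.50)(150.00) + (-1705.00)(52.50) = 2815963.19 in³
x_c = 2255020.00 / 28331.50 = 79.59 in
y_c = 2815963.19 / 28331.50 = 99.39 in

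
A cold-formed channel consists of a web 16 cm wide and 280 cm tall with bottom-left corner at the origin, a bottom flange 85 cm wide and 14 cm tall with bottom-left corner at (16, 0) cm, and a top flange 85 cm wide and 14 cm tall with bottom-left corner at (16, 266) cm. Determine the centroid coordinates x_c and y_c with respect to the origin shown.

x_c = 25.52 cm, y_c = 140.00 cm

web: A = 16 × 280 = 4480.00, centroid at (8.00, 140.00).
bottom flange: A = 85 × 14 = 1190.00, centroid at (58.50, 7.00).
top flange: A = 85 × 14 = 1190.00, centroid at (58.50, 273.00).
ΣA = 6860.00 cm², ΣAx_c = 175070.00 cm³, ΣAy_c = 960400.00 cm³.
x_c = 175070.00/6860.00 = 25.52 cm; y_c = 960400.00/6860.00 = 140.00 cm.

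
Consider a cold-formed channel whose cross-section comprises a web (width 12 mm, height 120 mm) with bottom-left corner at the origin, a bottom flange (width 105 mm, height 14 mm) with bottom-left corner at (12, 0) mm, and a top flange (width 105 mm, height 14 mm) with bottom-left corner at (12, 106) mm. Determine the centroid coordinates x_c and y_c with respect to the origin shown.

web: A = 12 × 120 = 1440.00, centroid at (6.00, 60.00).
bottom flange: A = 105 × 14 = 1470.00, centroid at (64.50, 7.00).
top flange: A = 105 × 14 = 1470.00, centroid at (64.50, 113.00).
ΣA = 4380.00 mm², ΣAx_c = 198270.00 mm³, ΣAy_c = 262800.00 mm³.
x_c = 198270.00/4380.00 = 45.27 mm; y_c = 262800.00/4380.00 = 60.00 mm.

x_c = 45.27 mm, y_c = 60.00 mm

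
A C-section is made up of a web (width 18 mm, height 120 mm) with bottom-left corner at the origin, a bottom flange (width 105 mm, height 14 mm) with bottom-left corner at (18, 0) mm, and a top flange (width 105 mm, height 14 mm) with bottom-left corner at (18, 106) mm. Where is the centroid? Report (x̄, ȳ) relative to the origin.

web: A = 18 × 120 = 2160.00, centroid at (9.00, 60.00).
bottom flange: A = 105 × 14 = 1470.00, centroid at (70.50, 7.00).
top flange: A = 105 × 14 = 1470.00, centroid at (70.50, 113.00).
ΣA = 5100.00 mm², ΣAx̄ = 226710.00 mm³, ΣAȳ = 306000.00 mm³.
x̄ = 226710.00/5100.00 = 44.45 mm; ȳ = 306000.00/5100.00 = 60.00 mm.

x̄ = 44.45 mm, ȳ = 60.00 mm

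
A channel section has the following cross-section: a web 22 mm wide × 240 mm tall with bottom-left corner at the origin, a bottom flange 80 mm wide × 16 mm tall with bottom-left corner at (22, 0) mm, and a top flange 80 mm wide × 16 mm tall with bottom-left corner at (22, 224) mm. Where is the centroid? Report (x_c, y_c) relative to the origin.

Part | A | x̄ᵢ | ȳᵢ | A·x̄ᵢ | A·ȳᵢ
web | 5280.00 | 11.00 | 120.00 | 58080.00 | 633600.00
bottom flange | 1280.00 | 62.00 | 8.00 | 79360.00 | 10240.00
top flange | 1280.00 | 62.00 | 232.00 | 79360.00 | 296960.00
Σ | 7840.00 |  |  | 216800.00 | 940800.00
x_c = 216800.00 / 7840.00 = 27.65 mm
y_c = 940800.00 / 7840.00 = 120.00 mm

x_c = 27.65 mm, y_c = 120.00 mm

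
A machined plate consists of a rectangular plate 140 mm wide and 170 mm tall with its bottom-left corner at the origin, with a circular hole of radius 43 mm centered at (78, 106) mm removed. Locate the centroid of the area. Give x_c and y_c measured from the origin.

Part | A | x̄ᵢ | ȳᵢ | A·x̄ᵢ | A·ȳᵢ
plate | 23800.00 | 70.00 | 85.00 | 1666000.00 | 2023000.00
hole | -5808.80 | 78.00 | 106.00 | -453086.78 | -615733.31
Σ | 17991.20 |  |  | 1212913.22 | 1407266.69
x_c = 1212913.22 / 17991.20 = 67.42 mm
y_c = 1407266.69 / 17991.20 = 78.22 mm

x_c = 67.42 mm, y_c = 78.22 mm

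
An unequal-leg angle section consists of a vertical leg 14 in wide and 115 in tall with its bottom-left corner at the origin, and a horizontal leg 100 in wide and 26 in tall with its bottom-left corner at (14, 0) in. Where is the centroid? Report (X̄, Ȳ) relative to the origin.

vertical leg: A = 14 × 115 = 1610.00, centroid at (7.00, 57.50).
horizontal leg: A = 100 × 26 = 2600.00, centroid at (64.00, 13.00).
ΣA = 4210.00 in², ΣAX̄ = 177670.00 in³, ΣAȲ = 126375.00 in³.
X̄ = 177670.00/4210.00 = 42.20 in; Ȳ = 126375.00/4210.00 = 30.02 in.

X̄ = 42.20 in, Ȳ = 30.02 in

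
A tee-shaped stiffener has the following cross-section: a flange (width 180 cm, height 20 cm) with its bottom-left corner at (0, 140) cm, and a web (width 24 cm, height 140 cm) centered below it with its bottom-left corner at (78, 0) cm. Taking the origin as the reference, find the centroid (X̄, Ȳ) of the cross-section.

X̄ = 90.00 cm, Ȳ = 111.38 cm

Part | A | x̄ᵢ | ȳᵢ | A·x̄ᵢ | A·ȳᵢ
web | 3360.00 | 90.00 | 70.00 | 302400.00 | 235200.00
flange | 3600.00 | 90.00 | 150.00 | 324000.00 | 540000.00
Σ | 6960.00 |  |  | 626400.00 | 775200.00
X̄ = 626400.00 / 6960.00 = 90.00 cm
Ȳ = 775200.00 / 6960.00 = 111.38 cm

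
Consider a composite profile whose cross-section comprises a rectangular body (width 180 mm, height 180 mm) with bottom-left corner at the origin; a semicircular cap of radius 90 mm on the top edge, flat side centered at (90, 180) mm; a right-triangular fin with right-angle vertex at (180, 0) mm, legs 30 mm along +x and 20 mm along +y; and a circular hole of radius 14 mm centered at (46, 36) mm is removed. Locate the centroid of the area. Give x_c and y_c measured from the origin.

x_c = 91.27 mm, y_c = 126.59 mm

rectangular body: A = 180 × 180 = 32400.00, centroid at (90.00, 90.00).
semicircular top: A = ½π·90² = 12723.45, centroid at (90.00, 218.20).
triangular fin: A = ½·30·20 = 300.00, centroid at (190.00, 6.67).
hole: A = −π·14² = -615.75, centroid at (46.00, 36.00).
ΣA = 44807.70 mm², ΣAx_c = 4089785.92 mm³, ΣAy_c = 5672053.97 mm³.
x_c = 4089785.92/44807.70 = 91.27 mm; y_c = 5672053.97/44807.70 = 126.59 mm.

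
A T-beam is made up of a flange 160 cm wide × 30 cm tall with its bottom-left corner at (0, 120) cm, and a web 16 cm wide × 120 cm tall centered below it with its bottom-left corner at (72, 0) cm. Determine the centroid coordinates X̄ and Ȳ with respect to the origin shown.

web: A = 16 × 120 = 1920.00, centroid at (80.00, 60.00).
flange: A = 160 × 30 = 4800.00, centroid at (80.00, 135.00).
ΣA = 6720.00 cm², ΣAX̄ = 537600.00 cm³, ΣAȲ = 763200.00 cm³.
X̄ = 537600.00/6720.00 = 80.00 cm; Ȳ = 763200.00/6720.00 = 113.57 cm.

X̄ = 80.00 cm, Ȳ = 113.57 cm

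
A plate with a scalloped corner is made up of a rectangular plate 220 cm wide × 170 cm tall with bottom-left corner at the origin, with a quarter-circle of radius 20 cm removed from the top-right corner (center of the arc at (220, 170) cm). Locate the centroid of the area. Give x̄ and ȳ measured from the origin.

x̄ = 109.14 cm, ȳ = 84.35 cm

plate: A = 220 × 170 = 37400.00, centroid at (110.00, 85.00).
removed quarter-circle: A = −¼π·20² = -314.16, centroid at (211.51, 161.51).
ΣA = 37085.84 cm²
ΣAx̄ = (37400.00)(110.00) + (-314.16)(211.51) = 4047551.63 cm³
ΣAȳ = (37400.00)(85.00) + (-314.16)(161.51) = 3128259.59 cm³
x̄ = 4047551.63 / 37085.84 = 109.14 cm
ȳ = 3128259.59 / 37085.84 = 84.35 cm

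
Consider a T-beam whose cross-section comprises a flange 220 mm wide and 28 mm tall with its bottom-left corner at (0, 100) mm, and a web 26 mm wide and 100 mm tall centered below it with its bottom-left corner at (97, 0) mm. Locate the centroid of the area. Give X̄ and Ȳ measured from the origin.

web: A = 26 × 100 = 2600.00, centroid at (110.00, 50.00).
flange: A = 220 × 28 = 6160.00, centroid at (110.00, 114.00).
ΣA = 8760.00 mm²
ΣAX̄ = (2600.00)(110.00) + (6160.00)(110.00) = 963600.00 mm³
ΣAȲ = (2600.00)(50.00) + (6160.00)(114.00) = 832240.00 mm³
X̄ = 963600.00 / 8760.00 = 110.00 mm
Ȳ = 832240.00 / 8760.00 = 95.00 mm

X̄ = 110.00 mm, Ȳ = 95.00 mm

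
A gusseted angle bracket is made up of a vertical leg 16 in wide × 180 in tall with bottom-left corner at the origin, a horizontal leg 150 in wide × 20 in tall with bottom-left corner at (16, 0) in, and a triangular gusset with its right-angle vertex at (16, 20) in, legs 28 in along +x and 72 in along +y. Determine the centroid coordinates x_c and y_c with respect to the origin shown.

x_c = 46.69 in, y_c = 48.43 in

Part | A | x̄ᵢ | ȳᵢ | A·x̄ᵢ | A·ȳᵢ
vertical leg | 2880.00 | 8.00 | 90.00 | 23040.00 | 259200.00
horizontal leg | 3000.00 | 91.00 | 10.00 | 273000.00 | 30000.00
gusset | 1008.00 | 25.33 | 44.00 | 25536.00 | 44352.00
Σ | 6888.00 |  |  | 321576.00 | 333552.00
x_c = 321576.00 / 6888.00 = 46.69 in
y_c = 333552.00 / 6888.00 = 48.43 in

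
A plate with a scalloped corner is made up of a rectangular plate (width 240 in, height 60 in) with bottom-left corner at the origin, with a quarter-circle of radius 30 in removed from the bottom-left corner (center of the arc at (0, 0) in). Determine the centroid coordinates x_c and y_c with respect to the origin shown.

plate: A = 240 × 60 = 14400.00, centroid at (120.00, 30.00).
removed quarter-circle: A = −¼π·30² = -706.86, centroid at (12.73, 12.73).
ΣA = 13693.14 in²
ΣAx_c = (14400.00)(120.00) + (-706.86)(12.73) = 1719000.00 in³
ΣAy_c = (14400.00)(30.00) + (-706.86)(12.73) = 423000.00 in³
x_c = 1719000.00 / 13693.14 = 125.54 in
y_c = 423000.00 / 13693.14 = 30.89 in

x_c = 125.54 in, y_c = 30.89 in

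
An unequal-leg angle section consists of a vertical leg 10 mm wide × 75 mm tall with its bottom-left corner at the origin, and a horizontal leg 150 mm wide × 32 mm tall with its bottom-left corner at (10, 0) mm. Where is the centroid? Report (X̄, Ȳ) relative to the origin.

vertical leg: A = 10 × 75 = 750.00, centroid at (5.00, 37.50).
horizontal leg: A = 150 × 32 = 4800.00, centroid at (85.00, 16.00).
ΣA = 5550.00 mm², ΣAX̄ = 411750.00 mm³, ΣAȲ = 104925.00 mm³.
X̄ = 411750.00/5550.00 = 74.19 mm; Ȳ = 104925.00/5550.00 = 18.91 mm.

X̄ = 74.19 mm, Ȳ = 18.91 mm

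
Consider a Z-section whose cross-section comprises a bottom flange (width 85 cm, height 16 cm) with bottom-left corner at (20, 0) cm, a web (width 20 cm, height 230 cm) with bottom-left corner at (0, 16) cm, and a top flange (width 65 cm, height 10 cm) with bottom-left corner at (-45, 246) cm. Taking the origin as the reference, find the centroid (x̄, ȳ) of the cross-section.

bottom flange: A = 85 × 16 = 1360.00, centroid at (62.50, 8.00).
web: A = 20 × 230 = 4600.00, centroid at (10.00, 131.00).
top flange: A = 65 × 10 = 650.00, centroid at (-12.50, 251.00).
ΣA = 6610.00 cm²
ΣAx̄ = (1360.00)(62.50) + (4600.00)(10.00) + (650.00)(-12.50) = 122875.00 cm³
ΣAȳ = (1360.00)(8.00) + (4600.00)(131.00) + (650.00)(251.00) = 776630.00 cm³
x̄ = 122875.00 / 6610.00 = 18.59 cm
ȳ = 776630.00 / 6610.00 = 117.49 cm

x̄ = 18.59 cm, ȳ = 117.49 cm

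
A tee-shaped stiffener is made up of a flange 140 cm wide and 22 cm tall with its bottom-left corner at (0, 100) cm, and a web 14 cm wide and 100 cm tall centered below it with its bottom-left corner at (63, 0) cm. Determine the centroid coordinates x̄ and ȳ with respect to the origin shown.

x̄ = 70.00 cm, ȳ = 91.94 cm

web: A = 14 × 100 = 1400.00, centroid at (70.00, 50.00).
flange: A = 140 × 22 = 3080.00, centroid at (70.00, 111.00).
ΣA = 4480.00 cm², ΣAx̄ = 313600.00 cm³, ΣAȳ = 411880.00 cm³.
x̄ = 313600.00/4480.00 = 70.00 cm; ȳ = 411880.00/4480.00 = 91.94 cm.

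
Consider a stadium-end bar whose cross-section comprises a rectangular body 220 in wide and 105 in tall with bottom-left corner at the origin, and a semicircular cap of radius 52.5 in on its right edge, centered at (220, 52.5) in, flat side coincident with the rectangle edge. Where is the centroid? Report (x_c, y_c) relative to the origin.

Part | A | x̄ᵢ | ȳᵢ | A·x̄ᵢ | A·ȳᵢ
rectangular body | 23100.00 | 110.00 | 52.50 | 2541000.00 | 1212750.00
semicircular end | 4329.51 | 242.28 | 52.50 | 1048960.37 | 227299.14
Σ | 27429.51 |  |  | 3589960.37 | 1440049.14
x_c = 3589960.37 / 27429.51 = 130.88 in
y_c = 1440049.14 / 27429.51 = 52.50 in

x_c = 130.88 in, y_c = 52.50 in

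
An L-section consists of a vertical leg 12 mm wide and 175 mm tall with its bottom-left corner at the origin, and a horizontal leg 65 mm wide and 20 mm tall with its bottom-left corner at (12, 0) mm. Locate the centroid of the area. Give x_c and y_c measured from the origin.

Part | A | x̄ᵢ | ȳᵢ | A·x̄ᵢ | A·ȳᵢ
vertical leg | 2100.00 | 6.00 | 87.50 | 12600.00 | 183750.00
horizontal leg | 1300.00 | 44.50 | 10.00 | 57850.00 | 13000.00
Σ | 3400.00 |  |  | 70450.00 | 196750.00
x_c = 70450.00 / 3400.00 = 20.72 mm
y_c = 196750.00 / 3400.00 = 57.87 mm

x_c = 20.72 mm, y_c = 57.87 mm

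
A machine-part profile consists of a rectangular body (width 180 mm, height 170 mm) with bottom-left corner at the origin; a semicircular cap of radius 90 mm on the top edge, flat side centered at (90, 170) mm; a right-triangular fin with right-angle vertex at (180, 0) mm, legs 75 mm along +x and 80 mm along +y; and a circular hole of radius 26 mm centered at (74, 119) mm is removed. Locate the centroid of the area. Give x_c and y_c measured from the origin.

rectangular body: A = 180 × 170 = 30600.00, centroid at (90.00, 85.00).
semicircular top: A = ½π·90² = 12723.45, centroid at (90.00, 208.20).
triangular fin: A = ½·75·80 = 3000.00, centroid at (205.00, 26.67).
hole: A = −π·26² = -2123.72, centroid at (74.00, 119.00).
ΣA = 44199.73 mm²
ΣAx_c = (30600.00)(90.00) + (12723.45)(90.00) + (3000.00)(205.00) + (-2123.72)(74.00) = 4356955.49 mm³
ΣAy_c = (30600.00)(85.00) + (12723.45)(208.20) + (3000.00)(26.67) + (-2123.72)(119.00) = 5077264.26 mm³
x_c = 4356955.49 / 44199.73 = 98.57 mm
y_c = 5077264.26 / 44199.73 = 114.87 mm

x_c = 98.57 mm, y_c = 114.87 mm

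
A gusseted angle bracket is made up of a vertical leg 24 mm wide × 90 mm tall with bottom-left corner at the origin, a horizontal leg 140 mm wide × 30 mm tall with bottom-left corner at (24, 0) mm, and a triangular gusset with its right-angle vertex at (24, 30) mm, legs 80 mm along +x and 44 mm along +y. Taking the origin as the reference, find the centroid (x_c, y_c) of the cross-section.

x_c = 62.79 mm, y_c = 29.41 mm

vertical leg: A = 24 × 90 = 2160.00, centroid at (12.00, 45.00).
horizontal leg: A = 140 × 30 = 4200.00, centroid at (94.00, 15.00).
gusset: A = ½·80·44 = 1760.00, centroid at (50.67, 44.67).
ΣA = 8120.00 mm²
ΣAx_c = (2160.00)(12.00) + (4200.00)(94.00) + (1760.00)(50.67) = 509893.33 mm³
ΣAy_c = (2160.00)(45.00) + (4200.00)(15.00) + (1760.00)(44.67) = 238813.33 mm³
x_c = 509893.33 / 8120.00 = 62.79 mm
y_c = 238813.33 / 8120.00 = 29.41 mm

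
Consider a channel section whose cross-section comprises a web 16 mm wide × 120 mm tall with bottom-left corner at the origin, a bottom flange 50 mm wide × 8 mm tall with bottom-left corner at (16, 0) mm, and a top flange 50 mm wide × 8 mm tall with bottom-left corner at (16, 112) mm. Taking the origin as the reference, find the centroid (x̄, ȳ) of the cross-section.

web: A = 16 × 120 = 1920.00, centroid at (8.00, 60.00).
bottom flange: A = 50 × 8 = 400.00, centroid at (41.00, 4.00).
top flange: A = 50 × 8 = 400.00, centroid at (41.00, 116.00).
ΣA = 2720.00 mm²
ΣAx̄ = (1920.00)(8.00) + (400.00)(41.00) + (400.00)(41.00) = 48160.00 mm³
ΣAȳ = (1920.00)(60.00) + (400.00)(4.00) + (400.00)(116.00) = 163200.00 mm³
x̄ = 48160.00 / 2720.00 = 17.71 mm
ȳ = 163200.00 / 2720.00 = 60.00 mm

x̄ = 17.71 mm, ȳ = 60.00 mm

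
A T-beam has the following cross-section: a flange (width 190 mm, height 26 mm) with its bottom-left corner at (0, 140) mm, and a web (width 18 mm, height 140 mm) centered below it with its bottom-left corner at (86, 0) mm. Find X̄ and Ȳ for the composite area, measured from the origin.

X̄ = 95.00 mm, Ȳ = 124.96 mm

web: A = 18 × 140 = 2520.00, centroid at (95.00, 70.00).
flange: A = 190 × 26 = 4940.00, centroid at (95.00, 153.00).
ΣA = 7460.00 mm², ΣAX̄ = 708700.00 mm³, ΣAȲ = 932220.00 mm³.
X̄ = 708700.00/7460.00 = 95.00 mm; Ȳ = 932220.00/7460.00 = 124.96 mm.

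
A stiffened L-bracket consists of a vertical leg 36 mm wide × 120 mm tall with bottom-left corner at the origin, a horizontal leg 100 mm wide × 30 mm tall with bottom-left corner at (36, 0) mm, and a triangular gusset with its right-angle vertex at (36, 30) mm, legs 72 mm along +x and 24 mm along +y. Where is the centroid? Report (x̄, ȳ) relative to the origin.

vertical leg: A = 36 × 120 = 4320.00, centroid at (18.00, 60.00).
horizontal leg: A = 100 × 30 = 3000.00, centroid at (86.00, 15.00).
gusset: A = ½·72·24 = 864.00, centroid at (60.00, 38.00).
ΣA = 8184.00 mm², ΣAx̄ = 387600.00 mm³, ΣAȳ = 337032.00 mm³.
x̄ = 387600.00/8184.00 = 47.36 mm; ȳ = 337032.00/8184.00 = 41.18 mm.

x̄ = 47.36 mm, ȳ = 41.18 mm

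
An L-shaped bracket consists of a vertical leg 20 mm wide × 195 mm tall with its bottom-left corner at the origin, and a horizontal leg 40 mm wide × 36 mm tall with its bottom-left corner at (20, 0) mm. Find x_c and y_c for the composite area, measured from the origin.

x_c = 18.09 mm, y_c = 76.06 mm

Part | A | x̄ᵢ | ȳᵢ | A·x̄ᵢ | A·ȳᵢ
vertical leg | 3900.00 | 10.00 | 97.50 | 39000.00 | 380250.00
horizontal leg | 1440.00 | 40.00 | 18.00 | 57600.00 | 25920.00
Σ | 5340.00 |  |  | 96600.00 | 406170.00
x_c = 96600.00 / 5340.00 = 18.09 mm
y_c = 406170.00 / 5340.00 = 76.06 mm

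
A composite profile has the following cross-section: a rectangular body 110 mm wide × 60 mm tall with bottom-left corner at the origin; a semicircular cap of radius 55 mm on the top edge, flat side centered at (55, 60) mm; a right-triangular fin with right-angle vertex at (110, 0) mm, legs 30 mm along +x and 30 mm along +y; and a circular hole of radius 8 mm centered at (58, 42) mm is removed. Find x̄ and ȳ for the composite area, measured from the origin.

rectangular body: A = 110 × 60 = 6600.00, centroid at (55.00, 30.00).
semicircular top: A = ½π·55² = 4751.66, centroid at (55.00, 83.34).
triangular fin: A = ½·30·30 = 450.00, centroid at (120.00, 10.00).
hole: A = −π·8² = -201.06, centroid at (58.00, 42.00).
ΣA = 11600.60 mm², ΣAx̄ = 666679.65 mm³, ΣAȳ = 590071.60 mm³.
x̄ = 666679.65/11600.60 = 57.47 mm; ȳ = 590071.60/11600.60 = 50.87 mm.

x̄ = 57.47 mm, ȳ = 50.87 mm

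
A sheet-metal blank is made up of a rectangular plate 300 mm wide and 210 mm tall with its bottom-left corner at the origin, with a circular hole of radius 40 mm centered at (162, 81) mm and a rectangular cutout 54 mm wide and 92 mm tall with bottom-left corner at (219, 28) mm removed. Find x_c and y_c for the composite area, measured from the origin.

x_c = 139.86 mm, y_c = 110.18 mm

plate: A = 300 × 210 = 63000.00, centroid at (150.00, 105.00).
hole 1: A = −π·40² = -5026.55, centroid at (162.00, 81.00).
hole 2: A = −(54 × 92) = -4968.00, centroid at (246.00, 74.00).
ΣA = 53005.45 mm², ΣAx_c = 7413571.18 mm³, ΣAy_c = 5840217.59 mm³.
x_c = 7413571.18/53005.45 = 139.86 mm; y_c = 5840217.59/53005.45 = 110.18 mm.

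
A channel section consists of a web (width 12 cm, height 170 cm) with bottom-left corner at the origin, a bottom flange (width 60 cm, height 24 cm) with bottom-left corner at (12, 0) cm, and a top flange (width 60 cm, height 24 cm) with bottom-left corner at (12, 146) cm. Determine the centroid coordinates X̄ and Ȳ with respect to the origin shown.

web: A = 12 × 170 = 2040.00, centroid at (6.00, 85.00).
bottom flange: A = 60 × 24 = 1440.00, centroid at (42.00, 12.00).
top flange: A = 60 × 24 = 1440.00, centroid at (42.00, 158.00).
ΣA = 4920.00 cm²
ΣAX̄ = (2040.00)(6.00) + (1440.00)(42.00) + (1440.00)(42.00) = 133200.00 cm³
ΣAȲ = (2040.00)(85.00) + (1440.00)(12.00) + (1440.00)(158.00) = 418200.00 cm³
X̄ = 133200.00 / 4920.00 = 27.07 cm
Ȳ = 418200.00 / 4920.00 = 85.00 cm

X̄ = 27.07 cm, Ȳ = 85.00 cm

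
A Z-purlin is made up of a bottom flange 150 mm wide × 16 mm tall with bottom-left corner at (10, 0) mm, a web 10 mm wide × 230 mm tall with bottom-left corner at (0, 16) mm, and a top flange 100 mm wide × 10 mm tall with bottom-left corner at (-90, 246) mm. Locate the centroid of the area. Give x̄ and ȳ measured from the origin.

x̄ = 30.79 mm, ȳ = 100.26 mm

bottom flange: A = 150 × 16 = 2400.00, centroid at (85.00, 8.00).
web: A = 10 × 230 = 2300.00, centroid at (5.00, 131.00).
top flange: A = 100 × 10 = 1000.00, centroid at (-40.00, 251.00).
ΣA = 5700.00 mm², ΣAx̄ = 175500.00 mm³, ΣAȳ = 571500.00 mm³.
x̄ = 175500.00/5700.00 = 30.79 mm; ȳ = 571500.00/5700.00 = 100.26 mm.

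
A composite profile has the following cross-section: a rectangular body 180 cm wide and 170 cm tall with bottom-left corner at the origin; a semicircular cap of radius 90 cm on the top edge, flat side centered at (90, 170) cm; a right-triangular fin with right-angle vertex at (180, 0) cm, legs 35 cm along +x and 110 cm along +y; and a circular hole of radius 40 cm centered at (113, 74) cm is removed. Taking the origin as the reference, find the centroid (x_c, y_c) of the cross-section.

x_c = 91.99 cm, y_c = 123.03 cm

Part | A | x̄ᵢ | ȳᵢ | A·x̄ᵢ | A·ȳᵢ
rectangular body | 30600.00 | 90.00 | 85.00 | 2754000.00 | 2601000.00
semicircular top | 12723.45 | 90.00 | 208.20 | 1145110.52 | 2648986.54
triangular fin | 1925.00 | 191.67 | 36.67 | 368958.33 | 70583.33
hole | -5026.55 | 113.00 | 74.00 | -567999.95 | -371964.57
Σ | 40221.90 |  |  | 3700068.90 | 4948605.31
x_c = 3700068.90 / 40221.90 = 91.99 cm
y_c = 4948605.31 / 40221.90 = 123.03 cm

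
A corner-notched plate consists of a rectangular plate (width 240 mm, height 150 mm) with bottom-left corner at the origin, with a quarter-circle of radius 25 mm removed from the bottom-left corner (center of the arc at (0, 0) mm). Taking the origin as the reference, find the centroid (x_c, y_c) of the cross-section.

x_c = 121.51 mm, y_c = 75.89 mm

plate: A = 240 × 150 = 36000.00, centroid at (120.00, 75.00).
removed quarter-circle: A = −¼π·25² = -490.87, centroid at (10.61, 10.61).
ΣA = 35509.13 mm²
ΣAx_c = (36000.00)(120.00) + (-490.87)(10.61) = 4314791.67 mm³
ΣAy_c = (36000.00)(75.00) + (-490.87)(10.61) = 2694791.67 mm³
x_c = 4314791.67 / 35509.13 = 121.51 mm
y_c = 2694791.67 / 35509.13 = 75.89 mm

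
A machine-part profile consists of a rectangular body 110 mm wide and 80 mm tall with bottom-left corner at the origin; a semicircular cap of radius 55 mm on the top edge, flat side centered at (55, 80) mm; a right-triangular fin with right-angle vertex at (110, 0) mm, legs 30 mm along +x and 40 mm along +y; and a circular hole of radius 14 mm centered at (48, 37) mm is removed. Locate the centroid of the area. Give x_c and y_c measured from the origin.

Part | A | x̄ᵢ | ȳᵢ | A·x̄ᵢ | A·ȳᵢ
rectangular body | 8800.00 | 55.00 | 40.00 | 484000.00 | 352000.00
semicircular top | 4751.66 | 55.00 | 103.34 | 261341.24 | 491049.38
triangular fin | 600.00 | 120.00 | 13.33 | 72000.00 | 8000.00
hole | -615.75 | 48.00 | 37.00 | -29556.10 | -22782.83
Σ | 13535.91 |  |  | 787785.14 | 828266.55
x_c = 787785.14 / 13535.91 = 58.20 mm
y_c = 828266.55 / 13535.91 = 61.19 mm

x_c = 58.20 mm, y_c = 61.19 mm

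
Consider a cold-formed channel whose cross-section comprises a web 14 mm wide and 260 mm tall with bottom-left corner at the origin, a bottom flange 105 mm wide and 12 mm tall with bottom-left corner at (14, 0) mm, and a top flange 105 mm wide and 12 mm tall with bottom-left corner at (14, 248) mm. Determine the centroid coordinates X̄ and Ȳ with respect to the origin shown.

web: A = 14 × 260 = 3640.00, centroid at (7.00, 130.00).
bottom flange: A = 105 × 12 = 1260.00, centroid at (66.50, 6.00).
top flange: A = 105 × 12 = 1260.00, centroid at (66.50, 254.00).
ΣA = 6160.00 mm²
ΣAX̄ = (3640.00)(7.00) + (1260.00)(66.50) + (1260.00)(66.50) = 193060.00 mm³
ΣAȲ = (3640.00)(130.00) + (1260.00)(6.00) + (1260.00)(254.00) = 800800.00 mm³
X̄ = 193060.00 / 6160.00 = 31.34 mm
Ȳ = 800800.00 / 6160.00 = 130.00 mm

X̄ = 31.34 mm, Ȳ = 130.00 mm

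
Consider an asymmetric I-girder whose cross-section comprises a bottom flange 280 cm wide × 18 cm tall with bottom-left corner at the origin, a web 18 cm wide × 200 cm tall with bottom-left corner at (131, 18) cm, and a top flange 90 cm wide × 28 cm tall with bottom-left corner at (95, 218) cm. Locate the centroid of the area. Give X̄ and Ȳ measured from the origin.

bottom flange: A = 280 × 18 = 5040.00, centroid at (140.00, 9.00).
web: A = 18 × 200 = 3600.00, centroid at (140.00, 118.00).
top flange: A = 90 × 28 = 2520.00, centroid at (140.00, 232.00).
ΣA = 11160.00 cm²
ΣAX̄ = (5040.00)(140.00) + (3600.00)(140.00) + (2520.00)(140.00) = 1562400.00 cm³
ΣAȲ = (5040.00)(9.00) + (3600.00)(118.00) + (2520.00)(232.00) = 1054800.00 cm³
X̄ = 1562400.00 / 11160.00 = 140.00 cm
Ȳ = 1054800.00 / 11160.00 = 94.52 cm

X̄ = 140.00 cm, Ȳ = 94.52 cm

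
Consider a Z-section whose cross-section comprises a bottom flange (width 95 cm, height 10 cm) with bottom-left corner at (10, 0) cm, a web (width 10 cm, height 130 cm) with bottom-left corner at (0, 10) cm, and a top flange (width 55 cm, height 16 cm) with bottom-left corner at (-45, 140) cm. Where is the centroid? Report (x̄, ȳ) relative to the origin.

bottom flange: A = 95 × 10 = 950.00, centroid at (57.50, 5.00).
web: A = 10 × 130 = 1300.00, centroid at (5.00, 75.00).
top flange: A = 55 × 16 = 880.00, centroid at (-17.50, 148.00).
ΣA = 3130.00 cm², ΣAx̄ = 45725.00 cm³, ΣAȳ = 232490.00 cm³.
x̄ = 45725.00/3130.00 = 14.61 cm; ȳ = 232490.00/3130.00 = 74.28 cm.

x̄ = 14.61 cm, ȳ = 74.28 cm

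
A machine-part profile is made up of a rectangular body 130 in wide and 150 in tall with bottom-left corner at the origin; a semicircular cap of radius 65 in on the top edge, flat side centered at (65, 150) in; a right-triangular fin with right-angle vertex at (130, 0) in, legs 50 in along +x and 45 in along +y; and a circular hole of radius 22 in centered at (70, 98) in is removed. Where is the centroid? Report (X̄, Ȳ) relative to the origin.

rectangular body: A = 130 × 150 = 19500.00, centroid at (65.00, 75.00).
semicircular top: A = ½π·65² = 6636.61, centroid at (65.00, 177.59).
triangular fin: A = ½·50·45 = 1125.00, centroid at (146.67, 15.00).
hole: A = −π·22² = -1520.53, centroid at (70.00, 98.00).
ΣA = 25741.08 in², ΣAX̄ = 1757442.78 in³, ΣAȲ = 2508938.48 in³.
X̄ = 1757442.78/25741.08 = 68.27 in; Ȳ = 2508938.48/25741.08 = 97.47 in.

X̄ = 68.27 in, Ȳ = 97.47 in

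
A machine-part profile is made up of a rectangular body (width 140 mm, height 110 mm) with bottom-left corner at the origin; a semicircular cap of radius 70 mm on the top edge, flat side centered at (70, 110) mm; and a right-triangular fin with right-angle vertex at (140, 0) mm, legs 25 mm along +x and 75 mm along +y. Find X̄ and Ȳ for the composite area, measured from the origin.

X̄ = 73.06 mm, Ȳ = 80.96 mm

rectangular body: A = 140 × 110 = 15400.00, centroid at (70.00, 55.00).
semicircular top: A = ½π·70² = 7696.90, centroid at (70.00, 139.71).
triangular fin: A = ½·25·75 = 937.50, centroid at (148.33, 25.00).
ΣA = 24034.40 mm²
ΣAX̄ = (15400.00)(70.00) + (7696.90)(70.00) + (937.50)(148.33) = 1755845.64 mm³
ΣAȲ = (15400.00)(55.00) + (7696.90)(139.71) + (937.50)(25.00) = 1945763.39 mm³
X̄ = 1755845.64 / 24034.40 = 73.06 mm
Ȳ = 1945763.39 / 24034.40 = 80.96 mm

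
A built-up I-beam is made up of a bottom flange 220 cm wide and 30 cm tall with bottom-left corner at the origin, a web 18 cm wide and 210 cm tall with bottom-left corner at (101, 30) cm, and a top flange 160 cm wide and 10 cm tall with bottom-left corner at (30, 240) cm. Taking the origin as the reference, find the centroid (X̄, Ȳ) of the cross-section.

Part | A | x̄ᵢ | ȳᵢ | A·x̄ᵢ | A·ȳᵢ
bottom flange | 6600.00 | 110.00 | 15.00 | 726000.00 | 99000.00
web | 3780.00 | 110.00 | 135.00 | 415800.00 | 510300.00
top flange | 1600.00 | 110.00 | 245.00 | 176000.00 | 392000.00
Σ | 11980.00 |  |  | 1317800.00 | 1001300.00
X̄ = 1317800.00 / 11980.00 = 110.00 cm
Ȳ = 1001300.00 / 11980.00 = 83.58 cm

X̄ = 110.00 cm, Ȳ = 83.58 cm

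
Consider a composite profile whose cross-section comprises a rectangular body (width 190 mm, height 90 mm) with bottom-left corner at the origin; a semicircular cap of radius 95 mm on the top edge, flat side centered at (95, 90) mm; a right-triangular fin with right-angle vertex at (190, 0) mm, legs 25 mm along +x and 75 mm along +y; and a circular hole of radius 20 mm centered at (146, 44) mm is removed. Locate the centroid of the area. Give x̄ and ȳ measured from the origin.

rectangular body: A = 190 × 90 = 17100.00, centroid at (95.00, 45.00).
semicircular top: A = ½π·95² = 14176.44, centroid at (95.00, 130.32).
triangular fin: A = ½·25·75 = 937.50, centroid at (198.33, 25.00).
hole: A = −π·20² = -1256.64, centroid at (146.00, 44.00).
ΣA = 30957.30 mm², ΣAx̄ = 2973729.99 mm³, ΣAȳ = 2585108.12 mm³.
x̄ = 2973729.99/30957.30 = 96.06 mm; ȳ = 2585108.12/30957.30 = 83.51 mm.

x̄ = 96.06 mm, ȳ = 83.51 mm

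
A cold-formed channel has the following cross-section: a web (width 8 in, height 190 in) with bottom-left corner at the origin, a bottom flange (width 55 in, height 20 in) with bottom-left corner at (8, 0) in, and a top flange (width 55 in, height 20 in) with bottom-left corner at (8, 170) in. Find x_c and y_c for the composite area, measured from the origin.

web: A = 8 × 190 = 1520.00, centroid at (4.00, 95.00).
bottom flange: A = 55 × 20 = 1100.00, centroid at (35.50, 10.00).
top flange: A = 55 × 20 = 1100.00, centroid at (35.50, 180.00).
ΣA = 3720.00 in², ΣAx_c = 84180.00 in³, ΣAy_c = 353400.00 in³.
x_c = 84180.00/3720.00 = 22.63 in; y_c = 353400.00/3720.00 = 95.00 in.

x_c = 22.63 in, y_c = 95.00 in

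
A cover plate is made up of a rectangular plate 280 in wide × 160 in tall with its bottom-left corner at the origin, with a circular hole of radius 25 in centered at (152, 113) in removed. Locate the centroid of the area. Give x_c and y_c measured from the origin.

x_c = 139.45 in, y_c = 78.49 in

plate: A = 280 × 160 = 44800.00, centroid at (140.00, 80.00).
hole: A = −π·25² = -1963.50, centroid at (152.00, 113.00).
ΣA = 42836.50 in²
ΣAx_c = (44800.00)(140.00) + (-1963.50)(152.00) = 5973548.70 in³
ΣAy_c = (44800.00)(80.00) + (-1963.50)(113.00) = 3362125.02 in³
x_c = 5973548.70 / 42836.50 = 139.45 in
y_c = 3362125.02 / 42836.50 = 78.49 in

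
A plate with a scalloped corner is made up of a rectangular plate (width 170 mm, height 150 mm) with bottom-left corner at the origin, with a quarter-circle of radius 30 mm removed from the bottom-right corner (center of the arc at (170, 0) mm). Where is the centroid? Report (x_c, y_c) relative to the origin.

plate: A = 170 × 150 = 25500.00, centroid at (85.00, 75.00).
removed quarter-circle: A = −¼π·30² = -706.86, centroid at (157.27, 12.73).
ΣA = 24793.14 mm²
ΣAx_c = (25500.00)(85.00) + (-706.86)(157.27) = 2056334.08 mm³
ΣAy_c = (25500.00)(75.00) + (-706.86)(12.73) = 1903500.00 mm³
x_c = 2056334.08 / 24793.14 = 82.94 mm
y_c = 1903500.00 / 24793.14 = 76.78 mm

x_c = 82.94 mm, y_c = 76.78 mm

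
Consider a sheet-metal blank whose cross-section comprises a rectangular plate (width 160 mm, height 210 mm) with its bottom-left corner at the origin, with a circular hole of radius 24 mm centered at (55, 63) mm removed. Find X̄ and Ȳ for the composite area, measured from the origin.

plate: A = 160 × 210 = 33600.00, centroid at (80.00, 105.00).
hole: A = −π·24² = -1809.56, centroid at (55.00, 63.00).
ΣA = 31790.44 mm², ΣAX̄ = 2588474.34 mm³, ΣAȲ = 3413997.89 mm³.
X̄ = 2588474.34/31790.44 = 81.42 mm; Ȳ = 3413997.89/31790.44 = 107.39 mm.

X̄ = 81.42 mm, Ȳ = 107.39 mm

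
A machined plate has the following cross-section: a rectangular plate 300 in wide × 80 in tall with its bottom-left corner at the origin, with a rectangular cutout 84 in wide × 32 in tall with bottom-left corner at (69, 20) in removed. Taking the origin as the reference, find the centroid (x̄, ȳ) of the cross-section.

Part | A | x̄ᵢ | ȳᵢ | A·x̄ᵢ | A·ȳᵢ
plate | 24000.00 | 150.00 | 40.00 | 3600000.00 | 960000.00
hole | -2688.00 | 111.00 | 36.00 | -298368.00 | -96768.00
Σ | 21312.00 |  |  | 3301632.00 | 863232.00
x̄ = 3301632.00 / 21312.00 = 154.92 in
ȳ = 863232.00 / 21312.00 = 40.50 in

x̄ = 154.92 in, ȳ = 40.50 in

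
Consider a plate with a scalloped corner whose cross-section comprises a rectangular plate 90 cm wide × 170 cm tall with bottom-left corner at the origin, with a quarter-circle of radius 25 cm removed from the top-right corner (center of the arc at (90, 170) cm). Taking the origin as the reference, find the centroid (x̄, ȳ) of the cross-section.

Part | A | x̄ᵢ | ȳᵢ | A·x̄ᵢ | A·ȳᵢ
plate | 15300.00 | 45.00 | 85.00 | 688500.00 | 1300500.00
removed quarter-circle | -490.87 | 79.39 | 159.39 | -38970.31 | -78240.22
Σ | 14809.13 |  |  | 649529.69 | 1222259.78
x̄ = 649529.69 / 14809.13 = 43.86 cm
ȳ = 1222259.78 / 14809.13 = 82.53 cm

x̄ = 43.86 cm, ȳ = 82.53 cm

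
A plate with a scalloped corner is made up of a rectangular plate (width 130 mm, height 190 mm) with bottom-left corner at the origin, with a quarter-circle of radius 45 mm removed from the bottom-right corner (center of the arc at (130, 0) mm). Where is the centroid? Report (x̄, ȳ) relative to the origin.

Part | A | x̄ᵢ | ȳᵢ | A·x̄ᵢ | A·ȳᵢ
plate | 24700.00 | 65.00 | 95.00 | 1605500.00 | 2346500.00
removed quarter-circle | -1590.43 | 110.90 | 19.10 | -176381.07 | -30375.00
Σ | 23109.57 |  |  | 1429118.93 | 2316125.00
x̄ = 1429118.93 / 23109.57 = 61.84 mm
ȳ = 2316125.00 / 23109.57 = 100.22 mm

x̄ = 61.84 mm, ȳ = 100.22 mm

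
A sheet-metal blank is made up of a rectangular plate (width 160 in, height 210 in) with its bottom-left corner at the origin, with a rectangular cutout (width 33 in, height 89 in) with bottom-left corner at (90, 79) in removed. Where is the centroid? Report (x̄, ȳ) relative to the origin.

x̄ = 77.46 in, ȳ = 103.23 in

plate: A = 160 × 210 = 33600.00, centroid at (80.00, 105.00).
hole: A = −(33 × 89) = -2937.00, centroid at (106.50, 123.50).
ΣA = 30663.00 in², ΣAx̄ = 2375209.50 in³, ΣAȳ = 3165280.50 in³.
x̄ = 2375209.50/30663.00 = 77.46 in; ȳ = 3165280.50/30663.00 = 103.23 in.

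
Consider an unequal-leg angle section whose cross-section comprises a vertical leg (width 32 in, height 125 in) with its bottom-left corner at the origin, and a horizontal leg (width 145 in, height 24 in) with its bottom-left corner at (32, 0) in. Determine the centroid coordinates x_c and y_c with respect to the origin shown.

x_c = 57.17 in, y_c = 39.01 in

Part | A | x̄ᵢ | ȳᵢ | A·x̄ᵢ | A·ȳᵢ
vertical leg | 4000.00 | 16.00 | 62.50 | 64000.00 | 250000.00
horizontal leg | 3480.00 | 104.50 | 12.00 | 363660.00 | 41760.00
Σ | 7480.00 |  |  | 427660.00 | 291760.00
x_c = 427660.00 / 7480.00 = 57.17 in
y_c = 291760.00 / 7480.00 = 39.01 in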